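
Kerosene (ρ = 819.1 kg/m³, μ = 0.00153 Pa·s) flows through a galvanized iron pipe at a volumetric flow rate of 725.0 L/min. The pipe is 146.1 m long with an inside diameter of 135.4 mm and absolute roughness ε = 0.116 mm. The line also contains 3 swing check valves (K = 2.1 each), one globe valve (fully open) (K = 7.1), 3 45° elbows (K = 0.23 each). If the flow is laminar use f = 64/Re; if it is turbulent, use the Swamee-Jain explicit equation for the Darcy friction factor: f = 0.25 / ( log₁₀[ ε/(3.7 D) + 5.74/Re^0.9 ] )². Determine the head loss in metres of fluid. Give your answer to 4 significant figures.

Q = 725.0 L/min = 725.0/60000 = 0.01208 m³/s.
Cross-sectional area A = πD²/4 = π(0.1354)²/4 = 0.0144 m²; mean velocity V = Q/A = 0.01208/0.0144 = 0.8392 m/s.
Reynolds number Re = ρVD/μ = 819.1 · 0.8392 · 0.1354 / 0.00153 = 6.083e+04.
Re > 4000 → turbulent. Relative roughness ε/D = 0.000116/0.1354 = 0.000857. Swamee-Jain: f = 0.25/(log₁₀[0.000857/3.7 + 5.74/6.083e+04^0.9])² = 0.25/(log₁₀[0.000232 + 0.000284])² = 0.25/(-3.288)² = 0.02313.
Total minor-loss coefficient ΣK = 3·2.1 + 1·7.1 + 3·0.23 = 14.1.
ΔP = [f·L/D + ΣK]·(ρV²/2) = [0.02313·146.1/0.1354 + 14.1]·(819.1·0.8392²/2) = [24.96 + 14.1]·288.4 = 1.126e+04 Pa.
Head loss h_f = ΔP/(ρg) = 1.126e+04/(819.1·9.81) = 1.401 m.

h_f ≈ 1.401 m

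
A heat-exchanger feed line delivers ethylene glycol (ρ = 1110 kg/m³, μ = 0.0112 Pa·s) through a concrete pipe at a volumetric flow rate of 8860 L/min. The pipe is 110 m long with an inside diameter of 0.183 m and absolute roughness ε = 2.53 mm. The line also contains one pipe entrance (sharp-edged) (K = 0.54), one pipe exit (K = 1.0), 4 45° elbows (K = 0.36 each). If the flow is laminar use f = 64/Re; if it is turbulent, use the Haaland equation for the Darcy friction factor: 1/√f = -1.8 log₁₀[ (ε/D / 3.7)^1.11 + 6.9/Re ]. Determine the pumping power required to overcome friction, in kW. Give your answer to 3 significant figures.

P ≈ 74.4 kW

Q = 8860 L/min = 8860/60000 = 0.1477 m³/s.
Cross-sectional area A = πD²/4 = π(0.183)²/4 = 0.0263 m²; mean velocity V = Q/A = 0.1477/0.0263 = 5.614 m/s.
Reynolds number Re = ρVD/μ = 1110 · 5.614 · 0.183 / 0.0112 = 1.018e+05.
Re > 4000 → turbulent. Relative roughness ε/D = 0.00253/0.183 = 0.0138. Haaland: 1/√f = -1.8 log₁₀[(0.0138/3.7)^1.11 + 6.9/1.018e+05] = -1.8 log₁₀[0.00202 + 6.78e-05] = 4.824, so f = 0.04296.
Total minor-loss coefficient ΣK = 1·0.54 + 1·1 + 4·0.36 = 2.98.
ΔP = [f·L/D + ΣK]·(ρV²/2) = [0.04296·110/0.183 + 2.98]·(1110·5.614²/2) = [25.83 + 2.98]·1.749e+04 = 5.039e+05 Pa.
Pumping power P = QΔP = 0.1477·5.039e+05 = 74410 W = 74.4 kW.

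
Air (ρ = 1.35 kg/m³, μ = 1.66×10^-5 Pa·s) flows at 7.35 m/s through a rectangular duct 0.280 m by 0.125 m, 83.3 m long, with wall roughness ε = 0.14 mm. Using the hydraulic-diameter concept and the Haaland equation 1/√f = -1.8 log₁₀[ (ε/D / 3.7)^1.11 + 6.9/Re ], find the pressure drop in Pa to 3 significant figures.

Hydraulic diameter D_h = 4A/P = 4·(0.28·0.125)/(2·(0.28+0.125)) = 0.14/0.81 = 0.1728 m.
Re = ρVD_h/μ = 1.35·7.35·0.1728/1.66e-05 = 1.033e+05.
ε/D_h = 0.00014/0.1728 = 0.00081; Haaland gives 1/√f = -1.8 log₁₀[8.66e-05+6.68e-05] = 6.865, so f = 0.02122.
ΔP = f(L/D_h)(ρV²/2) = 0.02122·83.3/0.1728·36.47 = 372.9 Pa.

ΔP ≈ 373 Pa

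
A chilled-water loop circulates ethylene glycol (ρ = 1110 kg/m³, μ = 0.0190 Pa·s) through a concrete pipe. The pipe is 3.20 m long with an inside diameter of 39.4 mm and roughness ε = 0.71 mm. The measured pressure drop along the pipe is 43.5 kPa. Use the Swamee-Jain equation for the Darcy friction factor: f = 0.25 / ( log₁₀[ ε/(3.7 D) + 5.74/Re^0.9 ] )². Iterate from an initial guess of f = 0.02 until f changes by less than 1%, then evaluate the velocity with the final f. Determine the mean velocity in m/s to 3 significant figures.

V ≈ 4.32 m/s

Rearranging Darcy-Weisbach: V = √(2·ΔP·D/(f·L·ρ)). With ε/D = 0.00071/0.0394 = 0.018, iterate starting from f = 0.02:
  f = 0.02 → V = √(2·4.35e+04·0.0394/(0.02·3.2·1110)) = 6.946 m/s; Re = ρVD/μ = 1.599e+04; f → 0.05003
  f = 0.05003 → V = 4.392 m/s; Re = 1.011e+04; f → 0.05162
  f = 0.05162 → V = 4.324 m/s; Re = 9953; f → 0.05168
Converged (Δf/f < 1%). With the final f = 0.05168: V = √(2·4.35e+04·0.0394/(0.05168·3.2·1110)) = 4.321 m/s.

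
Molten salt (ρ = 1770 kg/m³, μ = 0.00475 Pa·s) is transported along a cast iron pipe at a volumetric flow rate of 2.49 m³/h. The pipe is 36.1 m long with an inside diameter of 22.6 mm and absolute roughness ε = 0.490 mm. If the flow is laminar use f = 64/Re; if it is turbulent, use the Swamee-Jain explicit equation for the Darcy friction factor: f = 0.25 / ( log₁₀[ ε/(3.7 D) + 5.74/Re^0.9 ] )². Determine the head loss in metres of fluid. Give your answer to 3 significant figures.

Q = 2.49 m³/h = 2.49/3600 = 0.0006917 m³/s.
Cross-sectional area A = πD²/4 = π(0.0226)²/4 = 0.0004011 m²; mean velocity V = Q/A = 0.0006917/0.0004011 = 1.724 m/s.
Reynolds number Re = ρVD/μ = 1770 · 1.724 · 0.0226 / 0.00475 = 1.452e+04.
Re > 4000 → turbulent. Relative roughness ε/D = 0.00049/0.0226 = 0.0217. Swamee-Jain: f = 0.25/(log₁₀[0.0217/3.7 + 5.74/1.452e+04^0.9])² = 0.25/(log₁₀[0.00586 + 0.00103])² = 0.25/(-2.162)² = 0.0535.
Darcy-Weisbach: ΔP = f(L/D)(ρV²/2) = 0.0535·(36.1/0.0226)·(1770·1.724²/2) = 0.0535·1597·2631 = 2.248e+05 Pa.
Head loss h_f = ΔP/(ρg) = 2.248e+05/(1770·9.81) = 12.9 m.

h_f ≈ 12.9 m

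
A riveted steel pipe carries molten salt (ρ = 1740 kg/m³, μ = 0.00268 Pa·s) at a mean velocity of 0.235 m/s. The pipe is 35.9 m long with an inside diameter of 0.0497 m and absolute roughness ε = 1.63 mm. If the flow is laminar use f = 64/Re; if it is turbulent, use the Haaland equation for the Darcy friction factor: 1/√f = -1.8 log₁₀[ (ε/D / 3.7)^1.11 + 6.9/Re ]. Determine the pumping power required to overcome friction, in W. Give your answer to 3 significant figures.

Reynolds number Re = ρVD/μ = 1740 · 0.235 · 0.0497 / 0.00268 = 7583.
Re > 4000 → turbulent. Relative roughness ε/D = 0.00163/0.0497 = 0.0328. Haaland: 1/√f = -1.8 log₁₀[(0.0328/3.7)^1.11 + 6.9/7583] = -1.8 log₁₀[0.00527 + 0.00091] = 3.976, so f = 0.06325.
Darcy-Weisbach: ΔP = f(L/D)(ρV²/2) = 0.06325·(35.9/0.0497)·(1740·0.235²/2) = 0.06325·722.3·48.05 = 2195 Pa.
Q = V·A = 0.235·0.00194 = 0.0004559 m³/s.
Pumping power P = QΔP = 0.0004559·2195 = 1.001 W = 1.00 W.

P ≈ 1.00 W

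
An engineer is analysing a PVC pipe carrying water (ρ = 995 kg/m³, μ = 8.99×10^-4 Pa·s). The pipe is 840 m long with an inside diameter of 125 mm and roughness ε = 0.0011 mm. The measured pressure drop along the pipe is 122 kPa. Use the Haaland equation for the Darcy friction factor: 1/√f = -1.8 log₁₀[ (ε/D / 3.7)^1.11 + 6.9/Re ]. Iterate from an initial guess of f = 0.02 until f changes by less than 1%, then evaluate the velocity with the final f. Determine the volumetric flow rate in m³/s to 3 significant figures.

Rearranging Darcy-Weisbach: V = √(2·ΔP·D/(f·L·ρ)). With ε/D = 1.1e-06/0.125 = 8.8e-06, iterate starting from f = 0.02:
  f = 0.02 → V = √(2·1.22e+05·0.125/(0.02·840·995)) = 1.351 m/s; Re = ρVD/μ = 1.869e+05; f → 0.01576
  f = 0.01576 → V = 1.522 m/s; Re = 2.106e+05; f → 0.0154
  f = 0.0154 → V = 1.539 m/s; Re = 2.13e+05; f → 0.01537
Converged (Δf/f < 1%). With the final f = 0.01537: V = √(2·1.22e+05·0.125/(0.01537·840·995)) = 1.541 m/s.
Q = V·A = 1.541·(π/4·0.125²) = 0.01891 m³/s = 0.0189 m³/s.

Q ≈ 0.0189 m³/s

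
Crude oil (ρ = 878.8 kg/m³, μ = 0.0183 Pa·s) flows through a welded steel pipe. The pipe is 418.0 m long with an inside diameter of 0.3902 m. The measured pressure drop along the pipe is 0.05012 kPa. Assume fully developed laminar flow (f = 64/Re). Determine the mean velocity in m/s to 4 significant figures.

V ≈ 0.03118 m/s

For laminar flow, f = 64/Re with Re = ρVD/μ, so Darcy-Weisbach reduces to ΔP = 32μLV/D². Solving for V: V = ΔP·D²/(32μL) = 50.12·(0.3902)²/(32·0.0183·418) = 0.03118 m/s.
Check: Re = ρVD/μ = 878.8·0.03118·0.3902/0.0183 = 584.2 < 2300, so the laminar assumption holds.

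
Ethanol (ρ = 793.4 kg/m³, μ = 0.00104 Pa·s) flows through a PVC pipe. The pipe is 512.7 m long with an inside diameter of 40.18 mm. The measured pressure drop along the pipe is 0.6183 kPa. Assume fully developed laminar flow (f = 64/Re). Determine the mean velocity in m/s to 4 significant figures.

V ≈ 0.05850 m/s

For laminar flow, f = 64/Re with Re = ρVD/μ, so Darcy-Weisbach reduces to ΔP = 32μLV/D². Solving for V: V = ΔP·D²/(32μL) = 618.3·(0.04018)²/(32·0.00104·512.7) = 0.0585 m/s.
Check: Re = ρVD/μ = 793.4·0.0585·0.04018/0.00104 = 1793 < 2300, so the laminar assumption holds.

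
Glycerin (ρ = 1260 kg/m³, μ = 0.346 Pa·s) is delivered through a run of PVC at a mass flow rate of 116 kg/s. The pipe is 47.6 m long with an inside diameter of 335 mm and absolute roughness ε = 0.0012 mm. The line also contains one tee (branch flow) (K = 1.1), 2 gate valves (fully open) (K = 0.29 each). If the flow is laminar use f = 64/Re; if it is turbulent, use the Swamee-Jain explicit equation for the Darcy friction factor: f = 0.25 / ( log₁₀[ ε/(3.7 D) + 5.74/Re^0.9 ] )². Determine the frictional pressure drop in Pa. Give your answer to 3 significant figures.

A = πD²/4 = π(0.335)²/4 = 0.08814 m²; mean velocity V = ṁ/(ρA) = 116/(1260 · 0.08814) = 1.044 m/s.
Reynolds number Re = ρVD/μ = 1260 · 1.044 · 0.335 / 0.346 = 1274.
Re < 2300 → laminar flow, so f = 64/Re = 64/1274 = 0.05023 (the turbulent correlation is not needed).
Total minor-loss coefficient ΣK = 1·1.1 + 2·0.29 = 1.68.
ΔP = [f·L/D + ΣK]·(ρV²/2) = [0.05023·47.6/0.335 + 1.68]·(1260·1.044²/2) = [7.137 + 1.68]·687.3 = 6060 Pa.

ΔP ≈ 6060 Pa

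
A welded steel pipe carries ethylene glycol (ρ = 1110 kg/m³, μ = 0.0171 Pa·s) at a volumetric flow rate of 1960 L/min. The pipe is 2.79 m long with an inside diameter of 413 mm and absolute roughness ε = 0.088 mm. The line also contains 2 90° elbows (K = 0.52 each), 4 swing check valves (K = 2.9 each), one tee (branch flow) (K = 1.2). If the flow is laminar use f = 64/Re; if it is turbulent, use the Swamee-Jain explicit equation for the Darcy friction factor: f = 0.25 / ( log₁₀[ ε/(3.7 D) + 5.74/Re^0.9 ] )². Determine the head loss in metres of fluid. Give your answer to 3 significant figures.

Q = 1960 L/min = 1960/60000 = 0.03267 m³/s.
Cross-sectional area A = πD²/4 = π(0.413)²/4 = 0.134 m²; mean velocity V = Q/A = 0.03267/0.134 = 0.2438 m/s.
Reynolds number Re = ρVD/μ = 1110 · 0.2438 · 0.413 / 0.0171 = 6537.
Re > 4000 → turbulent. Relative roughness ε/D = 8.8e-05/0.413 = 0.000213. Swamee-Jain: f = 0.25/(log₁₀[0.000213/3.7 + 5.74/6537^0.9])² = 0.25/(log₁₀[5.76e-05 + 0.00211])² = 0.25/(-2.663)² = 0.03525.
Total minor-loss coefficient ΣK = 2·0.52 + 4·2.9 + 1·1.2 = 13.8.
ΔP = [f·L/D + ΣK]·(ρV²/2) = [0.03525·2.79/0.413 + 13.8]·(1110·0.2438²/2) = [0.2381 + 13.8]·33 = 464.6 Pa.
Head loss h_f = ΔP/(ρg) = 464.6/(1110·9.81) = 0.0427 m.

h_f ≈ 0.0427 m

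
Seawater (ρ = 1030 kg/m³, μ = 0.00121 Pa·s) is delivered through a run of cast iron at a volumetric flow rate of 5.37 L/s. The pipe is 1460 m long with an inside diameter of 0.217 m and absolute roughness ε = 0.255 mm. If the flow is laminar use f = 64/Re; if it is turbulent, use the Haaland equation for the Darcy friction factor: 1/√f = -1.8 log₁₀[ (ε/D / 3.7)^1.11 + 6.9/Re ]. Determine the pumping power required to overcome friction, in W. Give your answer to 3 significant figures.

Q = 5.37 L/s = 5.37/1000 = 0.00537 m³/s.
Cross-sectional area A = πD²/4 = π(0.217)²/4 = 0.03698 m²; mean velocity V = Q/A = 0.00537/0.03698 = 0.1452 m/s.
Reynolds number Re = ρVD/μ = 1030 · 0.1452 · 0.217 / 0.00121 = 2.682e+04.
Re > 4000 → turbulent. Relative roughness ε/D = 0.000255/0.217 = 0.00118. Haaland: 1/√f = -1.8 log₁₀[(0.00118/3.7)^1.11 + 6.9/2.682e+04] = -1.8 log₁₀[0.000131 + 0.000257] = 6.14, so f = 0.02653.
Darcy-Weisbach: ΔP = f(L/D)(ρV²/2) = 0.02653·(1460/0.217)·(1030·0.1452²/2) = 0.02653·6728·10.86 = 1938 Pa.
Pumping power P = QΔP = 0.00537·1938 = 10.41 W = 10.4 W.

P ≈ 10.4 W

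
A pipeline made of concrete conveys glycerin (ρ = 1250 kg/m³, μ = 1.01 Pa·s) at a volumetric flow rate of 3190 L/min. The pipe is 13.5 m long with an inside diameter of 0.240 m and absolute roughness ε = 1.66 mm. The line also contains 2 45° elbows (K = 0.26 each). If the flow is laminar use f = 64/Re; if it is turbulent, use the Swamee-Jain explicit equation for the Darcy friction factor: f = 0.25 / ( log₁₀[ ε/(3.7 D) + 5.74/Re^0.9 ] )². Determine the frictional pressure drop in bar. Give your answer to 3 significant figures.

ΔP ≈ 0.0935 bar

Q = 3190 L/min = 3190/60000 = 0.05317 m³/s.
Cross-sectional area A = πD²/4 = π(0.24)²/4 = 0.04524 m²; mean velocity V = Q/A = 0.05317/0.04524 = 1.175 m/s.
Reynolds number Re = ρVD/μ = 1250 · 1.175 · 0.24 / 1.01 = 349.1.
Re < 2300 → laminar flow, so f = 64/Re = 64/349.1 = 0.1833 (the turbulent correlation is not needed).
Total minor-loss coefficient ΣK = 2·0.26 = 0.52.
ΔP = [f·L/D + ΣK]·(ρV²/2) = [0.1833·13.5/0.24 + 0.52]·(1250·1.175²/2) = [10.31 + 0.52]·863.2 = 9351 Pa.
ΔP = 9351 Pa = 0.0935 bar.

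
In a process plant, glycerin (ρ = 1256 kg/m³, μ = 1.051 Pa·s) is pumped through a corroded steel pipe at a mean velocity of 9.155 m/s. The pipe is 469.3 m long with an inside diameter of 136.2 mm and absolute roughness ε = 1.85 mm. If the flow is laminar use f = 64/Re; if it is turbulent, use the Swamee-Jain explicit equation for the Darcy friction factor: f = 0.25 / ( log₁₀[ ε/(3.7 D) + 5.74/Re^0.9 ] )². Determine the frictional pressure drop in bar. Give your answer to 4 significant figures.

Reynolds number Re = ρVD/μ = 1256 · 9.155 · 0.1362 / 1.05 = 1490.
Re < 2300 → laminar flow, so f = 64/Re = 64/1490 = 0.04295 (the turbulent correlation is not needed).
Darcy-Weisbach: ΔP = f(L/D)(ρV²/2) = 0.04295·(469.3/0.1362)·(1256·9.155²/2) = 0.04295·3446·5.264e+04 = 7.789e+06 Pa.
ΔP = 7.789e+06 Pa = 77.89 bar.

ΔP ≈ 77.89 bar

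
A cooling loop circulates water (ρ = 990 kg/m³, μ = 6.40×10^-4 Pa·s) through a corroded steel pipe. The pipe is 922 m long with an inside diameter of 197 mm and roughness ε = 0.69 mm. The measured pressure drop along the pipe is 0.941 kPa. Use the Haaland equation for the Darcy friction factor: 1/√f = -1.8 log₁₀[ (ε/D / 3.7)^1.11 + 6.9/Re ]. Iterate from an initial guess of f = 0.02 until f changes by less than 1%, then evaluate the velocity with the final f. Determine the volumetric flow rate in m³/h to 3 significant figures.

Rearranging Darcy-Weisbach: V = √(2·ΔP·D/(f·L·ρ)). With ε/D = 0.00069/0.197 = 0.0035, iterate starting from f = 0.02:
  f = 0.02 → V = √(2·941·0.197/(0.02·922·990)) = 0.1425 m/s; Re = ρVD/μ = 4.343e+04; f → 0.02972
  f = 0.02972 → V = 0.1169 m/s; Re = 3.563e+04; f → 0.03018
  f = 0.03018 → V = 0.116 m/s; Re = 3.535e+04; f → 0.0302
Converged (Δf/f < 1%). With the final f = 0.0302: V = √(2·941·0.197/(0.0302·922·990)) = 0.116 m/s.
Q = V·A = 0.116·(π/4·0.197²) = 0.003535 m³/s = 12.7 m³/h.

Q ≈ 12.7 m³/h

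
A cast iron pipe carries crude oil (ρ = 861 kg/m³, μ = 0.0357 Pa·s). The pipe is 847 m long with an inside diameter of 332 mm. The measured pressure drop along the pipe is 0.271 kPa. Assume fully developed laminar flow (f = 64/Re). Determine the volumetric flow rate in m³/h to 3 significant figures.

For laminar flow, f = 64/Re with Re = ρVD/μ, so Darcy-Weisbach reduces to ΔP = 32μLV/D². Solving for V: V = ΔP·D²/(32μL) = 271·(0.332)²/(32·0.0357·847) = 0.03087 m/s.
Check: Re = ρVD/μ = 861·0.03087·0.332/0.0357 = 247.2 < 2300, so the laminar assumption holds.
Q = V·A = 0.03087·(π/4·0.332²) = 0.002672 m³/s = 9.62 m³/h.

Q ≈ 9.62 m³/h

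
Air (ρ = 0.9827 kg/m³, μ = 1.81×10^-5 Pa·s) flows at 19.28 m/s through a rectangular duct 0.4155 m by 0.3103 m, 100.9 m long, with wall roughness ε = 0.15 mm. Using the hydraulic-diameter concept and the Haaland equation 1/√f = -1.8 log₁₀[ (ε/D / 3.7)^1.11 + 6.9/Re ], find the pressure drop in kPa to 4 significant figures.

Hydraulic diameter D_h = 4A/P = 4·(0.4155·0.3103)/(2·(0.4155+0.3103)) = 0.5157/1.452 = 0.3553 m.
Re = ρVD_h/μ = 0.9827·19.28·0.3553/1.81e-05 = 3.719e+05.
ε/D_h = 0.00015/0.3553 = 0.000422; Haaland gives 1/√f = -1.8 log₁₀[4.2e-05+1.86e-05] = 7.592, so f = 0.01735.
ΔP = f(L/D_h)(ρV²/2) = 0.01735·100.9/0.3553·182.6 = 900 Pa.
ΔP = 0.9000 kPa.

ΔP ≈ 0.9000 kPa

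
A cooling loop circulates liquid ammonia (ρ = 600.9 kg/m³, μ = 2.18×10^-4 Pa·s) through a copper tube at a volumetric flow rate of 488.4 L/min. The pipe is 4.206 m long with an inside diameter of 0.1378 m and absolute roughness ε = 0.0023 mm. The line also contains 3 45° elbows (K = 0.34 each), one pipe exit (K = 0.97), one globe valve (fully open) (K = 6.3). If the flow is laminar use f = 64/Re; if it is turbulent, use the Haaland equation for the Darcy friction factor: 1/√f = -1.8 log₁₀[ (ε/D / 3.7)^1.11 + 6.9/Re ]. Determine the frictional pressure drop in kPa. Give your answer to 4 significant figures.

Q = 488.4 L/min = 488.4/60000 = 0.00814 m³/s.
Cross-sectional area A = πD²/4 = π(0.1378)²/4 = 0.01491 m²; mean velocity V = Q/A = 0.00814/0.01491 = 0.5458 m/s.
Reynolds number Re = ρVD/μ = 600.9 · 0.5458 · 0.1378 / 0.000218 = 2.073e+05.
Re > 4000 → turbulent. Relative roughness ε/D = 2.3e-06/0.1378 = 1.67e-05. Haaland: 1/√f = -1.8 log₁₀[(1.67e-05/3.7)^1.11 + 6.9/2.073e+05] = -1.8 log₁₀[1.16e-06 + 3.33e-05] = 8.033, so f = 0.0155.
Total minor-loss coefficient ΣK = 3·0.34 + 1·0.97 + 1·6.3 = 8.29.
ΔP = [f·L/D + ΣK]·(ρV²/2) = [0.0155·4.206/0.1378 + 8.29]·(600.9·0.5458²/2) = [0.473 + 8.29]·89.5 = 784.3 Pa.
ΔP = 784.3 Pa = 0.7843 kPa.

ΔP ≈ 0.7843 kPa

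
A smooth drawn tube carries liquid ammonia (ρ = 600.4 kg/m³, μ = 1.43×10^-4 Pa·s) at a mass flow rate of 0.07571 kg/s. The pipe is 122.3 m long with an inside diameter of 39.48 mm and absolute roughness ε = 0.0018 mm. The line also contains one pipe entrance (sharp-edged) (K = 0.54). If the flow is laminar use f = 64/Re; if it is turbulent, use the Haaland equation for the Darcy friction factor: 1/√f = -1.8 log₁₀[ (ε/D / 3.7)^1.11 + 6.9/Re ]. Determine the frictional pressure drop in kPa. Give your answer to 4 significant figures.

A = πD²/4 = π(0.03948)²/4 = 0.001224 m²; mean velocity V = ṁ/(ρA) = 0.07571/(600.4 · 0.001224) = 0.103 m/s.
Reynolds number Re = ρVD/μ = 600.4 · 0.103 · 0.03948 / 0.000143 = 1.707e+04.
Re > 4000 → turbulent. Relative roughness ε/D = 1.8e-06/0.03948 = 4.56e-05. Haaland: 1/√f = -1.8 log₁₀[(4.56e-05/3.7)^1.11 + 6.9/1.707e+04] = -1.8 log₁₀[3.55e-06 + 0.000404] = 6.101, so f = 0.02686.
Total minor-loss coefficient ΣK = 1·0.54 = 0.54.
ΔP = [f·L/D + ΣK]·(ρV²/2) = [0.02686·122.3/0.03948 + 0.54]·(600.4·0.103²/2) = [83.21 + 0.54]·3.185 = 266.8 Pa.
ΔP = 266.8 Pa = 0.2668 kPa.

ΔP ≈ 0.2668 kPa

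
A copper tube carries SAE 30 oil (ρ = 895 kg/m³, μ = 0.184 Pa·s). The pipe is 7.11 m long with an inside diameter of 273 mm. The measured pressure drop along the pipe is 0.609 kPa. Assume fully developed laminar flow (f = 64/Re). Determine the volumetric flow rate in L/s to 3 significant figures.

For laminar flow, f = 64/Re with Re = ρVD/μ, so Darcy-Weisbach reduces to ΔP = 32μLV/D². Solving for V: V = ΔP·D²/(32μL) = 609·(0.273)²/(32·0.184·7.11) = 1.084 m/s.
Check: Re = ρVD/μ = 895·1.084·0.273/0.184 = 1440 < 2300, so the laminar assumption holds.
Q = V·A = 1.084·(π/4·0.273²) = 0.06346 m³/s = 63.5 L/s.

Q ≈ 63.5 L/s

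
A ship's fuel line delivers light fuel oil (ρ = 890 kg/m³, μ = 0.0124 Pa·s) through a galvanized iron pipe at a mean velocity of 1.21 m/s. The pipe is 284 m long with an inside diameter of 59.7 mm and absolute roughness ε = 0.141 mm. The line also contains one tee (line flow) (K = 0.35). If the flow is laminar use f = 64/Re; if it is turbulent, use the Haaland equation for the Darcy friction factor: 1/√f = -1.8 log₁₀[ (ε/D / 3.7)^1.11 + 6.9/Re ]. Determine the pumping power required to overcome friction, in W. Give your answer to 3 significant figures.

P ≈ 416 W

Reynolds number Re = ρVD/μ = 890 · 1.21 · 0.0597 / 0.0124 = 5185.
Re > 4000 → turbulent. Relative roughness ε/D = 0.000141/0.0597 = 0.00236. Haaland: 1/√f = -1.8 log₁₀[(0.00236/3.7)^1.11 + 6.9/5185] = -1.8 log₁₀[0.000284 + 0.00133] = 5.025, so f = 0.0396.
Total minor-loss coefficient ΣK = 1·0.35 = 0.35.
ΔP = [f·L/D + ΣK]·(ρV²/2) = [0.0396·284/0.0597 + 0.35]·(890·1.21²/2) = [188.4 + 0.35]·651.5 = 1.23e+05 Pa.
Q = V·A = 1.21·0.002799 = 0.003387 m³/s.
Pumping power P = QΔP = 0.003387·1.23e+05 = 416.5 W = 416 W.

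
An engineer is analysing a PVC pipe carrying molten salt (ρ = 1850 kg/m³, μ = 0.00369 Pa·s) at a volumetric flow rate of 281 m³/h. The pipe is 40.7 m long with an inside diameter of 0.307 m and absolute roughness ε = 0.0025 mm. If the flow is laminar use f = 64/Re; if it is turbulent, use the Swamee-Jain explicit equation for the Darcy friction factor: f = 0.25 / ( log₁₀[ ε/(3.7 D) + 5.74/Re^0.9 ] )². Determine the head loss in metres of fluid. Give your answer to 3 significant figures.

Q = 281 m³/h = 281/3600 = 0.07806 m³/s.
Cross-sectional area A = πD²/4 = π(0.307)²/4 = 0.07402 m²; mean velocity V = Q/A = 0.07806/0.07402 = 1.054 m/s.
Reynolds number Re = ρVD/μ = 1850 · 1.054 · 0.307 / 0.00369 = 1.623e+05.
Re > 4000 → turbulent. Relative roughness ε/D = 2.5e-06/0.307 = 8.14e-06. Swamee-Jain: f = 0.25/(log₁₀[8.14e-06/3.7 + 5.74/1.623e+05^0.9])² = 0.25/(log₁₀[2.2e-06 + 0.000117])² = 0.25/(-3.922)² = 0.01625.
Darcy-Weisbach: ΔP = f(L/D)(ρV²/2) = 0.01625·(40.7/0.307)·(1850·1.054²/2) = 0.01625·132.6·1029 = 2216 Pa.
Head loss h_f = ΔP/(ρg) = 2216/(1850·9.81) = 0.122 m.

h_f ≈ 0.122 m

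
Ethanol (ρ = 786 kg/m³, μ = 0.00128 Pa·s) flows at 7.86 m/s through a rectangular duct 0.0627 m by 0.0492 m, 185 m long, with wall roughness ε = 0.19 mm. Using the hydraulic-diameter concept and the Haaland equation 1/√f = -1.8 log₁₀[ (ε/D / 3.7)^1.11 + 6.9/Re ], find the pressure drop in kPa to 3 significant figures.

ΔP ≈ 2260 kPa

Hydraulic diameter D_h = 4A/P = 4·(0.0627·0.0492)/(2·(0.0627+0.0492)) = 0.01234/0.2238 = 0.05514 m.
Re = ρVD_h/μ = 786·7.86·0.05514/0.00128 = 2.661e+05.
ε/D_h = 0.00019/0.05514 = 0.00345; Haaland gives 1/√f = -1.8 log₁₀[0.000432+2.59e-05] = 6.01, so f = 0.02768.
ΔP = f(L/D_h)(ρV²/2) = 0.02768·185/0.05514·2.428e+04 = 2.255e+06 Pa.
ΔP = 2260 kPa.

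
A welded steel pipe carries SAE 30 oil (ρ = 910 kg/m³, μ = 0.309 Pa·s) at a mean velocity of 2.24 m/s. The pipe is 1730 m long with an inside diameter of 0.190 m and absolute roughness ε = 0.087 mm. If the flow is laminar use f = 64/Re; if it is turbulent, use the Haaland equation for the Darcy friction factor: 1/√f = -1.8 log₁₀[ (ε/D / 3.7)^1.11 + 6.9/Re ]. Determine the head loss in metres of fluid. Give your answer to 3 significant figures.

Reynolds number Re = ρVD/μ = 910 · 2.24 · 0.19 / 0.309 = 1253.
Re < 2300 → laminar flow, so f = 64/Re = 64/1253 = 0.05106 (the turbulent correlation is not needed).
Darcy-Weisbach: ΔP = f(L/D)(ρV²/2) = 0.05106·(1730/0.19)·(910·2.24²/2) = 0.05106·9105·2283 = 1.061e+06 Pa.
Head loss h_f = ΔP/(ρg) = 1.061e+06/(910·9.81) = 119 m.

h_f ≈ 119 m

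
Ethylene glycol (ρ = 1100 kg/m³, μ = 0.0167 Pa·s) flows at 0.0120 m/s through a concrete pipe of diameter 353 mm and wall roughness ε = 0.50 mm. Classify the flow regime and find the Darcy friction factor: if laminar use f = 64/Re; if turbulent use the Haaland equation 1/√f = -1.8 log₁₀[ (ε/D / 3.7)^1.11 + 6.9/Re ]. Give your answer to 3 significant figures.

f ≈ 0.229

Re = ρVD/μ = 1100·0.012·0.353/0.0167 = 279.
Re < 2300 → laminar, so f = 64/Re = 0.2294 (roughness is irrelevant in laminar flow).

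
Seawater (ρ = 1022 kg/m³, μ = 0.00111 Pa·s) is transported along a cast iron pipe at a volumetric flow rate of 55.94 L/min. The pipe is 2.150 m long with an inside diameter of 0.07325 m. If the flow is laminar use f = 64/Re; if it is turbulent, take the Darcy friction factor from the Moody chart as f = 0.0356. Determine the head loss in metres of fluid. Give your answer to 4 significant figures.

h_f ≈ 0.002607 m

Q = 55.94 L/min = 55.94/60000 = 0.0009323 m³/s.
Cross-sectional area A = πD²/4 = π(0.07325)²/4 = 0.004214 m²; mean velocity V = Q/A = 0.0009323/0.004214 = 0.2212 m/s.
Reynolds number Re = ρVD/μ = 1022 · 0.2212 · 0.07325 / 0.00111 = 1.492e+04.
Re > 4000 → turbulent; use the Moody-chart value f = 0.0356.
Darcy-Weisbach: ΔP = f(L/D)(ρV²/2) = 0.0356·(2.15/0.07325)·(1022·0.2212²/2) = 0.0356·29.35·25.01 = 26.14 Pa.
Head loss h_f = ΔP/(ρg) = 26.14/(1022·9.81) = 0.002607 m.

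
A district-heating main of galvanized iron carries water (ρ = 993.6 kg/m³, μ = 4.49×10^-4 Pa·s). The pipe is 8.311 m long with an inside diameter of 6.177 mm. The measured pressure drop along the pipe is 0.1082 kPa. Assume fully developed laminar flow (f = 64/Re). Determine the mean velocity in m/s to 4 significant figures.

V ≈ 0.03457 m/s

For laminar flow, f = 64/Re with Re = ρVD/μ, so Darcy-Weisbach reduces to ΔP = 32μLV/D². Solving for V: V = ΔP·D²/(32μL) = 108.2·(0.006177)²/(32·0.000449·8.311) = 0.03457 m/s.
Check: Re = ρVD/μ = 993.6·0.03457·0.006177/0.000449 = 472.6 < 2300, so the laminar assumption holds.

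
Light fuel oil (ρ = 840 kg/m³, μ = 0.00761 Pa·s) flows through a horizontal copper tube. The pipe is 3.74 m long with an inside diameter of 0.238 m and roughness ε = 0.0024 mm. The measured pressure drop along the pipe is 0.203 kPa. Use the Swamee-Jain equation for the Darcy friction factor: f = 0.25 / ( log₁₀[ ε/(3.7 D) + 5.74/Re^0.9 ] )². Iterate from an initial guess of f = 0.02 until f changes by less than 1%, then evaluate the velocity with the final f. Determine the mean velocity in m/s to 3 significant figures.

V ≈ 1.15 m/s

Rearranging Darcy-Weisbach: V = √(2·ΔP·D/(f·L·ρ)). With ε/D = 2.4e-06/0.238 = 1.01e-05, iterate starting from f = 0.02:
  f = 0.02 → V = √(2·203·0.238/(0.02·3.74·840)) = 1.24 m/s; Re = ρVD/μ = 3.258e+04; f → 0.02295
  f = 0.02295 → V = 1.158 m/s; Re = 3.041e+04; f → 0.02333
  f = 0.02333 → V = 1.148 m/s; Re = 3.016e+04; f → 0.02337
Converged (Δf/f < 1%). With the final f = 0.02337: V = √(2·203·0.238/(0.02337·3.74·840)) = 1.147 m/s.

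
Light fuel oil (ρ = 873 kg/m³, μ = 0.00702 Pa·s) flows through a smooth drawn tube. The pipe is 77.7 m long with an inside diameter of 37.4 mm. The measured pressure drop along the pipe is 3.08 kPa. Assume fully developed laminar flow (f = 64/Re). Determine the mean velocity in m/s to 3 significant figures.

For laminar flow, f = 64/Re with Re = ρVD/μ, so Darcy-Weisbach reduces to ΔP = 32μLV/D². Solving for V: V = ΔP·D²/(32μL) = 3080·(0.0374)²/(32·0.00702·77.7) = 0.2468 m/s.
Check: Re = ρVD/μ = 873·0.2468·0.0374/0.00702 = 1148 < 2300, so the laminar assumption holds.

V ≈ 0.247 m/s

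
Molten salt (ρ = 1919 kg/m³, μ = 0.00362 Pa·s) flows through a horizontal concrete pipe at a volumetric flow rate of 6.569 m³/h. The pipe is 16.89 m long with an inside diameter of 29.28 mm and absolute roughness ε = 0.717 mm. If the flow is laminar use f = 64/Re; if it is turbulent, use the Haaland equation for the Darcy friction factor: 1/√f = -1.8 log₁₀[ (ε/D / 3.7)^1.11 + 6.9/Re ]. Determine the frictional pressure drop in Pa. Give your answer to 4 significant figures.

ΔP ≈ 217700 Pa

Q = 6.569 m³/h = 6.569/3600 = 0.001825 m³/s.
Cross-sectional area A = πD²/4 = π(0.02928)²/4 = 0.0006733 m²; mean velocity V = Q/A = 0.001825/0.0006733 = 2.71 m/s.
Reynolds number Re = ρVD/μ = 1919 · 2.71 · 0.02928 / 0.00362 = 4.206e+04.
Re > 4000 → turbulent. Relative roughness ε/D = 0.000717/0.02928 = 0.0245. Haaland: 1/√f = -1.8 log₁₀[(0.0245/3.7)^1.11 + 6.9/4.206e+04] = -1.8 log₁₀[0.00381 + 0.000164] = 4.321, so f = 0.05355.
Darcy-Weisbach: ΔP = f(L/D)(ρV²/2) = 0.05355·(16.89/0.02928)·(1919·2.71²/2) = 0.05355·576.8·7047 = 2.177e+05 Pa.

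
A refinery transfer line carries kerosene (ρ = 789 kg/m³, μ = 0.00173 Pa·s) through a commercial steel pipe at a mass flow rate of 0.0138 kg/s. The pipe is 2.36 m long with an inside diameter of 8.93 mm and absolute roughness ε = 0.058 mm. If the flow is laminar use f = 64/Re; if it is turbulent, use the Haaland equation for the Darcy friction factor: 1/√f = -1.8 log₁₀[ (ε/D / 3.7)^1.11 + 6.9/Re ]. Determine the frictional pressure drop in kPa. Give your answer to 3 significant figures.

A = πD²/4 = π(0.00893)²/4 = 6.263e-05 m²; mean velocity V = ṁ/(ρA) = 0.0138/(789 · 6.263e-05) = 0.2793 m/s.
Reynolds number Re = ρVD/μ = 789 · 0.2793 · 0.00893 / 0.00173 = 1137.
Re < 2300 → laminar flow, so f = 64/Re = 64/1137 = 0.05627 (the turbulent correlation is not needed).
Darcy-Weisbach: ΔP = f(L/D)(ρV²/2) = 0.05627·(2.36/0.00893)·(789·0.2793²/2) = 0.05627·264.3·30.77 = 457.5 Pa.
ΔP = 457.5 Pa = 0.458 kPa.

ΔP ≈ 0.458 kPa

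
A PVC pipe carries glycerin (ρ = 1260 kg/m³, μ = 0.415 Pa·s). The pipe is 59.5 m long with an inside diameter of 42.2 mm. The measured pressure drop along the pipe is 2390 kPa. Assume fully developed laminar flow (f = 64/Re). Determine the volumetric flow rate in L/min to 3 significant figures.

Q ≈ 452 L/min

For laminar flow, f = 64/Re with Re = ρVD/μ, so Darcy-Weisbach reduces to ΔP = 32μLV/D². Solving for V: V = ΔP·D²/(32μL) = 2.39e+06·(0.0422)²/(32·0.415·59.5) = 5.387 m/s.
Check: Re = ρVD/μ = 1260·5.387·0.0422/0.415 = 690.1 < 2300, so the laminar assumption holds.
Q = V·A = 5.387·(π/4·0.0422²) = 0.007534 m³/s = 452 L/min.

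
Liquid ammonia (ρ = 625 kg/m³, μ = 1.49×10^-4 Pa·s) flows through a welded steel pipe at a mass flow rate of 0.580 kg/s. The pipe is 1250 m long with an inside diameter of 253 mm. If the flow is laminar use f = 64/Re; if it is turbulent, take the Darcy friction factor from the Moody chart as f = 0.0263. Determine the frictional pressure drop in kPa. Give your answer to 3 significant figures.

A = πD²/4 = π(0.253)²/4 = 0.05027 m²; mean velocity V = ṁ/(ρA) = 0.58/(625 · 0.05027) = 0.01846 m/s.
Reynolds number Re = ρVD/μ = 625 · 0.01846 · 0.253 / 0.000149 = 1.959e+04.
Re > 4000 → turbulent; use the Moody-chart value f = 0.0263.
Darcy-Weisbach: ΔP = f(L/D)(ρV²/2) = 0.0263·(1250/0.253)·(625·0.01846²/2) = 0.0263·4941·0.1065 = 13.84 Pa.
ΔP = 13.84 Pa = 0.0138 kPa.

ΔP ≈ 0.0138 kPa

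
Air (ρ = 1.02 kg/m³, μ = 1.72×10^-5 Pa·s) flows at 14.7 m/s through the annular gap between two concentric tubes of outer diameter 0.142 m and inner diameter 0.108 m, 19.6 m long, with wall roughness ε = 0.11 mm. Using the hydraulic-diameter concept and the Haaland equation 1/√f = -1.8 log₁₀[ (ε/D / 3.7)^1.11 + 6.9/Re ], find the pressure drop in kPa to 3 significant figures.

Hydraulic diameter D_h = 4A/P = D_o - D_i = 0.142 - 0.108 = 0.034 m.
Re = ρVD_h/μ = 1.02·14.7·0.034/1.72e-05 = 2.964e+04.
ε/D_h = 0.00011/0.034 = 0.00324; Haaland gives 1/√f = -1.8 log₁₀[0.000403+0.000233] = 5.754, so f = 0.0302.
ΔP = f(L/D_h)(ρV²/2) = 0.0302·19.6/0.034·110.2 = 1919 Pa.
ΔP = 1.92 kPa.

ΔP ≈ 1.92 kPa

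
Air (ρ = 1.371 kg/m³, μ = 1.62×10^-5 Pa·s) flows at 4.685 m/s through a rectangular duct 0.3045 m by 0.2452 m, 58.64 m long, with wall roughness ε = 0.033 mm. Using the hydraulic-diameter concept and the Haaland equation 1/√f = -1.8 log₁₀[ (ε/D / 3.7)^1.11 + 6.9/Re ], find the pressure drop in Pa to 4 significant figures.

Hydraulic diameter D_h = 4A/P = 4·(0.3045·0.2452)/(2·(0.3045+0.2452)) = 0.2987/1.099 = 0.2717 m.
Re = ρVD_h/μ = 1.371·4.685·0.2717/1.62e-05 = 1.077e+05.
ε/D_h = 3.3e-05/0.2717 = 0.000121; Haaland gives 1/√f = -1.8 log₁₀[1.05e-05+6.41e-05] = 7.429, so f = 0.01812.
ΔP = f(L/D_h)(ρV²/2) = 0.01812·58.64/0.2717·15.05 = 58.85 Pa.

ΔP ≈ 58.85 Pa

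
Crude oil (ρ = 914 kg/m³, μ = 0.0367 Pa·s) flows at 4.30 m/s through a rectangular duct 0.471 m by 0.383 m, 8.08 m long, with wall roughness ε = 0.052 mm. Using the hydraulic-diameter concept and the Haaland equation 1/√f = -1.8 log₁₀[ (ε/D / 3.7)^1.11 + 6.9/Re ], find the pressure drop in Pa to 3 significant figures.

ΔP ≈ 3480 Pa

Hydraulic diameter D_h = 4A/P = 4·(0.471·0.383)/(2·(0.471+0.383)) = 0.7216/1.708 = 0.4225 m.
Re = ρVD_h/μ = 914·4.3·0.4225/0.0367 = 4.524e+04.
ε/D_h = 5.2e-05/0.4225 = 0.000123; Haaland gives 1/√f = -1.8 log₁₀[1.07e-05+0.000153] = 6.817, so f = 0.02152.
ΔP = f(L/D_h)(ρV²/2) = 0.02152·8.08/0.4225·8450 = 3478 Pa.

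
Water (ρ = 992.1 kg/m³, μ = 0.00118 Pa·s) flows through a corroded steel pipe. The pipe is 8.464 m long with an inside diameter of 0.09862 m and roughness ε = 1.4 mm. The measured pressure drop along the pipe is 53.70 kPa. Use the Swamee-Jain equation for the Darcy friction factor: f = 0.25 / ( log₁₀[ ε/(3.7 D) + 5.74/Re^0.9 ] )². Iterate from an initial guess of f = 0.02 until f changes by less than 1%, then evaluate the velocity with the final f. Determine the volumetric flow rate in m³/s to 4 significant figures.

Rearranging Darcy-Weisbach: V = √(2·ΔP·D/(f·L·ρ)). With ε/D = 0.0014/0.09862 = 0.0142, iterate starting from f = 0.02:
  f = 0.02 → V = √(2·5.37e+04·0.09862/(0.02·8.464·992.1)) = 7.942 m/s; Re = ρVD/μ = 6.585e+05; f → 0.04296
  f = 0.04296 → V = 5.418 m/s; Re = 4.493e+05; f → 0.04302
Converged (Δf/f < 1%). With the final f = 0.04302: V = √(2·5.37e+04·0.09862/(0.04302·8.464·992.1)) = 5.415 m/s.
Q = V·A = 5.415·(π/4·0.09862²) = 0.04136 m³/s = 0.04136 m³/s.

Q ≈ 0.04136 m³/s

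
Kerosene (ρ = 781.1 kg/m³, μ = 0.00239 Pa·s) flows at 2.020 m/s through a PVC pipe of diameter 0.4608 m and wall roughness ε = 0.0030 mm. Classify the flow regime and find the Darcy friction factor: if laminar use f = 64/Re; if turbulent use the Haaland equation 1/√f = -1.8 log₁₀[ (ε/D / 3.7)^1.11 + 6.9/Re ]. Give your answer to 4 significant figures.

f ≈ 0.01436

Re = ρVD/μ = 781.1·2.02·0.4608/0.00239 = 3.042e+05.
Re > 4000 → turbulent. ε/D = 3e-06/0.4608 = 6.51e-06; Haaland: 1/√f = -1.8 log₁₀[4.1e-07 + 2.27e-05] = 8.346, so f = 0.01436.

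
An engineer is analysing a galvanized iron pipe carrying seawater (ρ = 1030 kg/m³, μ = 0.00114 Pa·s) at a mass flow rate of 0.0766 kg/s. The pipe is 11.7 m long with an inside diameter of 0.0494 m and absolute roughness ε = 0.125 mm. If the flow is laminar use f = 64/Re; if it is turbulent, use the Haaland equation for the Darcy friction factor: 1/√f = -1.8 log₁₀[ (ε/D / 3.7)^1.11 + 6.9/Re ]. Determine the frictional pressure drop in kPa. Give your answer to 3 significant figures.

A = πD²/4 = π(0.0494)²/4 = 0.001917 m²; mean velocity V = ṁ/(ρA) = 0.0766/(1030 · 0.001917) = 0.0388 m/s.
Reynolds number Re = ρVD/μ = 1030 · 0.0388 · 0.0494 / 0.00114 = 1732.
Re < 2300 → laminar flow, so f = 64/Re = 64/1732 = 0.03695 (the turbulent correlation is not needed).
Darcy-Weisbach: ΔP = f(L/D)(ρV²/2) = 0.03695·(11.7/0.0494)·(1030·0.0388²/2) = 0.03695·236.8·0.7754 = 6.786 Pa.
ΔP = 6.786 Pa = 0.00679 kPa.

ΔP ≈ 0.00679 kPa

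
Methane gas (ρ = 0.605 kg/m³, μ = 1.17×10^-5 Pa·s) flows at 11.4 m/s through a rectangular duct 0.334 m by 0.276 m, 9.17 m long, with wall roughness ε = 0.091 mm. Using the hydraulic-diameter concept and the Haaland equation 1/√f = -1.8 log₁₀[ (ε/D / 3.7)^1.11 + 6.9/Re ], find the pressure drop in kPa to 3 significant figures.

Hydraulic diameter D_h = 4A/P = 4·(0.334·0.276)/(2·(0.334+0.276)) = 0.3687/1.22 = 0.3022 m.
Re = ρVD_h/μ = 0.605·11.4·0.3022/1.17e-05 = 1.782e+05.
ε/D_h = 9.1e-05/0.3022 = 0.000301; Haaland gives 1/√f = -1.8 log₁₀[2.89e-05+3.87e-05] = 7.506, so f = 0.01775.
ΔP = f(L/D_h)(ρV²/2) = 0.01775·9.17/0.3022·39.31 = 21.17 Pa.
ΔP = 0.0212 kPa.

ΔP ≈ 0.0212 kPa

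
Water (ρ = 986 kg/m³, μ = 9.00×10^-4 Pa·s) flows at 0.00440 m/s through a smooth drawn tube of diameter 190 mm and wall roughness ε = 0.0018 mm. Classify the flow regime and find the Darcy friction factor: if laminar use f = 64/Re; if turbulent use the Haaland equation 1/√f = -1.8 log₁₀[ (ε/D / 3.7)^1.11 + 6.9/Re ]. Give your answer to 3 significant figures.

Re = ρVD/μ = 986·0.0044·0.19/0.0009 = 915.9.
Re < 2300 → laminar, so f = 64/Re = 0.06988 (roughness is irrelevant in laminar flow).

f ≈ 0.0699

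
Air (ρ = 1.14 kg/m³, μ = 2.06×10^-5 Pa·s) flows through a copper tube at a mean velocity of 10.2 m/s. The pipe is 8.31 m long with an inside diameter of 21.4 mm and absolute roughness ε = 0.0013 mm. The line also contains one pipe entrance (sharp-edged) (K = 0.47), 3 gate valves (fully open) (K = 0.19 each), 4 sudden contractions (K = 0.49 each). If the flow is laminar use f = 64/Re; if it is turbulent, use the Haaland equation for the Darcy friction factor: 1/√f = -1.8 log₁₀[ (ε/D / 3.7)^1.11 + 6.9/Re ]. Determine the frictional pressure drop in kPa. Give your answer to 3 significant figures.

ΔP ≈ 0.855 kPa

Reynolds number Re = ρVD/μ = 1.14 · 10.2 · 0.0214 / 2.06e-05 = 1.208e+04.
Re > 4000 → turbulent. Relative roughness ε/D = 1.3e-06/0.0214 = 6.07e-05. Haaland: 1/√f = -1.8 log₁₀[(6.07e-05/3.7)^1.11 + 6.9/1.208e+04] = -1.8 log₁₀[4.89e-06 + 0.000571] = 5.831, so f = 0.02941.
Total minor-loss coefficient ΣK = 1·0.47 + 3·0.19 + 4·0.49 = 3.
ΔP = [f·L/D + ΣK]·(ρV²/2) = [0.02941·8.31/0.0214 + 3]·(1.14·10.2²/2) = [11.42 + 3]·59.3 = 855.2 Pa.
ΔP = 855.2 Pa = 0.855 kPa.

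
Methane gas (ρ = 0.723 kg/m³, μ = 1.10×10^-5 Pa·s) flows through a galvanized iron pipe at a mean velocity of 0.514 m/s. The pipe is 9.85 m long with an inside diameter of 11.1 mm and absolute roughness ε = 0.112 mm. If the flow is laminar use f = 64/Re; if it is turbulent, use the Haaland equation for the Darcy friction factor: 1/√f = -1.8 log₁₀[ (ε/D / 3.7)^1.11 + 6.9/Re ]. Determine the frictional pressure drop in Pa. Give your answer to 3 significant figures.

Reynolds number Re = ρVD/μ = 0.723 · 0.514 · 0.0111 / 1.1e-05 = 375.
Re < 2300 → laminar flow, so f = 64/Re = 64/375 = 0.1707 (the turbulent correlation is not needed).
Darcy-Weisbach: ΔP = f(L/D)(ρV²/2) = 0.1707·(9.85/0.0111)·(0.723·0.514²/2) = 0.1707·887.4·0.09551 = 14.46 Pa.

ΔP ≈ 14.5 Pa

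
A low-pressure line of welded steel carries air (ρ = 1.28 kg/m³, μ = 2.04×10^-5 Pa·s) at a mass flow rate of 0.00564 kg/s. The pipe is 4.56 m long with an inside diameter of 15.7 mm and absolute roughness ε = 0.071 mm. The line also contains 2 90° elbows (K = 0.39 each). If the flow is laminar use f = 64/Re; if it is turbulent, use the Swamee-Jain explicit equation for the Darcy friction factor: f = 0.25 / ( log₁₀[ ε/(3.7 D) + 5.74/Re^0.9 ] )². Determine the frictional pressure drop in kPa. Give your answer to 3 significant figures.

ΔP ≈ 3.52 kPa

A = πD²/4 = π(0.0157)²/4 = 0.0001936 m²; mean velocity V = ṁ/(ρA) = 0.00564/(1.28 · 0.0001936) = 22.76 m/s.
Reynolds number Re = ρVD/μ = 1.28 · 22.76 · 0.0157 / 2.04e-05 = 2.242e+04.
Re > 4000 → turbulent. Relative roughness ε/D = 7.1e-05/0.0157 = 0.00452. Swamee-Jain: f = 0.25/(log₁₀[0.00452/3.7 + 5.74/2.242e+04^0.9])² = 0.25/(log₁₀[0.00122 + 0.000697])² = 0.25/(-2.717)² = 0.03387.
Total minor-loss coefficient ΣK = 2·0.39 = 0.78.
ΔP = [f·L/D + ΣK]·(ρV²/2) = [0.03387·4.56/0.0157 + 0.78]·(1.28·22.76²/2) = [9.837 + 0.78]·331.5 = 3520 Pa.
ΔP = 3520 Pa = 3.52 kPa.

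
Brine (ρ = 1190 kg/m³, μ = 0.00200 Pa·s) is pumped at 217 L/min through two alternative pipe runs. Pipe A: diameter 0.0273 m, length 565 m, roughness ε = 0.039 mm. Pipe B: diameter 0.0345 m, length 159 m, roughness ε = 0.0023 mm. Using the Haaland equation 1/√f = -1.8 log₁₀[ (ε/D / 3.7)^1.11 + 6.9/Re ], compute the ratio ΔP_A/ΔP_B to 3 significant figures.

Pipe A: V = Q/A = 0.003617/0.0005853 = 6.179 m/s; Re = 1.004e+05; ε/D = 0.00143; Haaland → f = 0.02335; ΔP_A = f(L/D)(ρV²/2) = 1.098e+07 Pa.
Pipe B: V = Q/A = 0.003617/0.0009348 = 3.869 m/s; Re = 7.942e+04; ε/D = 6.67e-05; Haaland → f = 0.01896; ΔP_B = f(L/D)(ρV²/2) = 7.782e+05 Pa.
ΔP_A/ΔP_B = 1.098e+07/7.782e+05 = 14.1.

ΔP_A/ΔP_B ≈ 14.1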